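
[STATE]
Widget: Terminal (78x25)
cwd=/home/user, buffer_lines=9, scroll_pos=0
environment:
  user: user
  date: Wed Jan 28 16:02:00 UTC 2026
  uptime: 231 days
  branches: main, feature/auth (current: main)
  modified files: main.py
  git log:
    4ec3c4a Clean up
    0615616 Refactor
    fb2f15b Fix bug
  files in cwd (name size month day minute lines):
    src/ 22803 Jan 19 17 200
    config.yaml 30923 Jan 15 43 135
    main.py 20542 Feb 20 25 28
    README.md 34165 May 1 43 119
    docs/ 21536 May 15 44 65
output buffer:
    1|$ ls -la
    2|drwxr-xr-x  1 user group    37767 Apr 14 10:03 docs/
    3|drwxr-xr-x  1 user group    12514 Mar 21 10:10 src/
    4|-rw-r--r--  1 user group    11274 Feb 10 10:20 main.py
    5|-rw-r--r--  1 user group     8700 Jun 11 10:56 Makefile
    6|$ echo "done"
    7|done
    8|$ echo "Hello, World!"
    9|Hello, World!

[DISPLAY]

$ ls -la                                                                      
drwxr-xr-x  1 user group    37767 Apr 14 10:03 docs/                          
drwxr-xr-x  1 user group    12514 Mar 21 10:10 src/                           
-rw-r--r--  1 user group    11274 Feb 10 10:20 main.py                        
-rw-r--r--  1 user group     8700 Jun 11 10:56 Makefile                       
$ echo "done"                                                                 
done                                                                          
$ echo "Hello, World!"                                                        
Hello, World!                                                                 
$ █                                                                           
                                                                              
                                                                              
                                                                              
                                                                              
                                                                              
                                                                              
                                                                              
                                                                              
                                                                              
                                                                              
                                                                              
                                                                              
                                                                              
                                                                              
                                                                              


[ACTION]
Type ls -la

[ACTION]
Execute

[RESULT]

$ ls -la                                                                      
drwxr-xr-x  1 user group    37767 Apr 14 10:03 docs/                          
drwxr-xr-x  1 user group    12514 Mar 21 10:10 src/                           
-rw-r--r--  1 user group    11274 Feb 10 10:20 main.py                        
-rw-r--r--  1 user group     8700 Jun 11 10:56 Makefile                       
$ echo "done"                                                                 
done                                                                          
$ echo "Hello, World!"                                                        
Hello, World!                                                                 
$ ls -la                                                                      
drwxr-xr-x  1 user group    22803 Jan 19 10:17 src/                           
-rw-r--r--  1 user group    30923 Jan 15 10:43 config.yaml                    
-rw-r--r--  1 user group    20542 Feb 20 10:25 main.py                        
-rw-r--r--  1 user group    34165 May  1 10:43 README.md                      
drwxr-xr-x  1 user group    21536 May 15 10:44 docs/                          
$ █                                                                           
                                                                              
                                                                              
                                                                              
                                                                              
                                                                              
                                                                              
                                                                              
                                                                              
                                                                              


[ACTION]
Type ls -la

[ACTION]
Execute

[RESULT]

$ ls -la                                                                      
drwxr-xr-x  1 user group    37767 Apr 14 10:03 docs/                          
drwxr-xr-x  1 user group    12514 Mar 21 10:10 src/                           
-rw-r--r--  1 user group    11274 Feb 10 10:20 main.py                        
-rw-r--r--  1 user group     8700 Jun 11 10:56 Makefile                       
$ echo "done"                                                                 
done                                                                          
$ echo "Hello, World!"                                                        
Hello, World!                                                                 
$ ls -la                                                                      
drwxr-xr-x  1 user group    22803 Jan 19 10:17 src/                           
-rw-r--r--  1 user group    30923 Jan 15 10:43 config.yaml                    
-rw-r--r--  1 user group    20542 Feb 20 10:25 main.py                        
-rw-r--r--  1 user group    34165 May  1 10:43 README.md                      
drwxr-xr-x  1 user group    21536 May 15 10:44 docs/                          
$ ls -la                                                                      
drwxr-xr-x  1 user group    22803 Jan 19 10:17 src/                           
-rw-r--r--  1 user group    30923 Jan 15 10:43 config.yaml                    
-rw-r--r--  1 user group    20542 Feb 20 10:25 main.py                        
-rw-r--r--  1 user group    34165 May  1 10:43 README.md                      
drwxr-xr-x  1 user group    21536 May 15 10:44 docs/                          
$ █                                                                           
                                                                              
                                                                              
                                                                              


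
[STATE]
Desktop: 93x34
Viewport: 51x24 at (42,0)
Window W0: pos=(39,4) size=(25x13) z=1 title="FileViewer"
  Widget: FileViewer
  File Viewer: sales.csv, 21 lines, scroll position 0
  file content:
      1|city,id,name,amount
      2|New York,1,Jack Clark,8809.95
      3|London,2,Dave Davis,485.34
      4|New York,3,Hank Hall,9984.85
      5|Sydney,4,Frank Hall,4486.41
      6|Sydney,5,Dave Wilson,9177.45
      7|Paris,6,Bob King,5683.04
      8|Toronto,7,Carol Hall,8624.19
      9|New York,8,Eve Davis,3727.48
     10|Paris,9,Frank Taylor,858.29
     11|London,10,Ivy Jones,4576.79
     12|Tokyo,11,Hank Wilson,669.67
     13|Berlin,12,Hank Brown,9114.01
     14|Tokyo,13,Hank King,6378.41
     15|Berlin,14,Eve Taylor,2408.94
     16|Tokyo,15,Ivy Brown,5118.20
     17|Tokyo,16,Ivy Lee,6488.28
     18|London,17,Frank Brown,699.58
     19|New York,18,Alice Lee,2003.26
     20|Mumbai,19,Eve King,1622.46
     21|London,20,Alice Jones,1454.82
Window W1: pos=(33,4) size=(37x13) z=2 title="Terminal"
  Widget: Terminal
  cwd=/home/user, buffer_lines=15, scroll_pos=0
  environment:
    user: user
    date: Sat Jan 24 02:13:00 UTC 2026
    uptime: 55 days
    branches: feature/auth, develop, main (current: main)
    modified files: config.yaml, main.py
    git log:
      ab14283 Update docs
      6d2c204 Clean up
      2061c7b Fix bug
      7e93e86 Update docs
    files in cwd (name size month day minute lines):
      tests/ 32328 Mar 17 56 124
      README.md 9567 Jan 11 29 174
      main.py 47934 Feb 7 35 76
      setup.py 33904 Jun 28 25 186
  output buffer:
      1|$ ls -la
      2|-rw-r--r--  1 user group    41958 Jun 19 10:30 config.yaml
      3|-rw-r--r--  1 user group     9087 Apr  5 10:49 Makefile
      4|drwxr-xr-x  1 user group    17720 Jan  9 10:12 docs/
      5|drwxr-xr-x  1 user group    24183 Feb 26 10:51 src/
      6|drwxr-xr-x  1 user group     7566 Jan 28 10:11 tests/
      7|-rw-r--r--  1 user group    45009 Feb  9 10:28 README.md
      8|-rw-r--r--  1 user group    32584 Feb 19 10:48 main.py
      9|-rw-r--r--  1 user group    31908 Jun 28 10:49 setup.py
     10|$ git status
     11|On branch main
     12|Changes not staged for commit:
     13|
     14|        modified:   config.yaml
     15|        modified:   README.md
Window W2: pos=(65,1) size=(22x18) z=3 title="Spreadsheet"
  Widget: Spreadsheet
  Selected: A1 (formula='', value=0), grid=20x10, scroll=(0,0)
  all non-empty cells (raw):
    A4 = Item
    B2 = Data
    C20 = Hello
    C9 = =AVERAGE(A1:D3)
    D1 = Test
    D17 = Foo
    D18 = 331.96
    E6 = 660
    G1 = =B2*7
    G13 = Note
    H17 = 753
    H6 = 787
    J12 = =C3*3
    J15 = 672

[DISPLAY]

                                                   
                       ┏━━━━━━━━━━━━━━━━━━━━┓      
                       ┃ Spreadsheet        ┃      
                       ┠────────────────────┨      
━━━━━━━━━━━━━━━━━━━━━━━┃A1:                 ┃      
l                      ┃       A       B    ┃      
───────────────────────┃--------------------┃      
                       ┃  1      [0]       0┃      
--  1 user group    419┃  2        0Data    ┃      
--  1 user group     90┃  3        0       0┃      
-x  1 user group    177┃  4 Item           0┃      
-x  1 user group    241┃  5        0       0┃      
-x  1 user group     75┃  6        0       0┃      
--  1 user group    450┃  7        0       0┃      
--  1 user group    325┃  8        0       0┃      
--  1 user group    319┃  9        0       0┃      
━━━━━━━━━━━━━━━━━━━━━━━┃ 10        0       0┃      
                       ┃ 11        0       0┃      
                       ┗━━━━━━━━━━━━━━━━━━━━┛      
                                                   
                                                   
                                                   
                                                   
                                                   


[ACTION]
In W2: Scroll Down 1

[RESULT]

                                                   
                       ┏━━━━━━━━━━━━━━━━━━━━┓      
                       ┃ Spreadsheet        ┃      
                       ┠────────────────────┨      
━━━━━━━━━━━━━━━━━━━━━━━┃A1:                 ┃      
l                      ┃       A       B    ┃      
───────────────────────┃--------------------┃      
                       ┃  2        0Data    ┃      
--  1 user group    419┃  3        0       0┃      
--  1 user group     90┃  4 Item           0┃      
-x  1 user group    177┃  5        0       0┃      
-x  1 user group    241┃  6        0       0┃      
-x  1 user group     75┃  7        0       0┃      
--  1 user group    450┃  8        0       0┃      
--  1 user group    325┃  9        0       0┃      
--  1 user group    319┃ 10        0       0┃      
━━━━━━━━━━━━━━━━━━━━━━━┃ 11        0       0┃      
                       ┃ 12        0       0┃      
                       ┗━━━━━━━━━━━━━━━━━━━━┛      
                                                   
                                                   
                                                   
                                                   
                                                   


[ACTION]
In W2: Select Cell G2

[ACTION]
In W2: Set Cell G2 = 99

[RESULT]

                                                   
                       ┏━━━━━━━━━━━━━━━━━━━━┓      
                       ┃ Spreadsheet        ┃      
                       ┠────────────────────┨      
━━━━━━━━━━━━━━━━━━━━━━━┃G2: 99              ┃      
l                      ┃       A       B    ┃      
───────────────────────┃--------------------┃      
                       ┃  2        0Data    ┃      
--  1 user group    419┃  3        0       0┃      
--  1 user group     90┃  4 Item           0┃      
-x  1 user group    177┃  5        0       0┃      
-x  1 user group    241┃  6        0       0┃      
-x  1 user group     75┃  7        0       0┃      
--  1 user group    450┃  8        0       0┃      
--  1 user group    325┃  9        0       0┃      
--  1 user group    319┃ 10        0       0┃      
━━━━━━━━━━━━━━━━━━━━━━━┃ 11        0       0┃      
                       ┃ 12        0       0┃      
                       ┗━━━━━━━━━━━━━━━━━━━━┛      
                                                   
                                                   
                                                   
                                                   
                                                   


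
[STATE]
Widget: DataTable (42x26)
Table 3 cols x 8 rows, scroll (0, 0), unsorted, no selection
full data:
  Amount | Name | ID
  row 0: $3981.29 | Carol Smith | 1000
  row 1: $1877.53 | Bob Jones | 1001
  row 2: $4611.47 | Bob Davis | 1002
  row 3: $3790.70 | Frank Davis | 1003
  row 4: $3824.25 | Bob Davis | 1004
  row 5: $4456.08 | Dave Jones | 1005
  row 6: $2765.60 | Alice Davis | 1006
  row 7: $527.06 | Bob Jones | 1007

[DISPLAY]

Amount  │Name       │ID                   
────────┼───────────┼────                 
$3981.29│Carol Smith│1000                 
$1877.53│Bob Jones  │1001                 
$4611.47│Bob Davis  │1002                 
$3790.70│Frank Davis│1003                 
$3824.25│Bob Davis  │1004                 
$4456.08│Dave Jones │1005                 
$2765.60│Alice Davis│1006                 
$527.06 │Bob Jones  │1007                 
                                          
                                          
                                          
                                          
                                          
                                          
                                          
                                          
                                          
                                          
                                          
                                          
                                          
                                          
                                          
                                          


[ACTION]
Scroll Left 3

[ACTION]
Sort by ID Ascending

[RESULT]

Amount  │Name       │ID ▲                 
────────┼───────────┼────                 
$3981.29│Carol Smith│1000                 
$1877.53│Bob Jones  │1001                 
$4611.47│Bob Davis  │1002                 
$3790.70│Frank Davis│1003                 
$3824.25│Bob Davis  │1004                 
$4456.08│Dave Jones │1005                 
$2765.60│Alice Davis│1006                 
$527.06 │Bob Jones  │1007                 
                                          
                                          
                                          
                                          
                                          
                                          
                                          
                                          
                                          
                                          
                                          
                                          
                                          
                                          
                                          
                                          


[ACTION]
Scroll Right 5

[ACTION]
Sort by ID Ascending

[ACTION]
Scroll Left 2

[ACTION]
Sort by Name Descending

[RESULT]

Amount  │Name      ▼│ID                   
────────┼───────────┼────                 
$3790.70│Frank Davis│1003                 
$4456.08│Dave Jones │1005                 
$3981.29│Carol Smith│1000                 
$1877.53│Bob Jones  │1001                 
$527.06 │Bob Jones  │1007                 
$4611.47│Bob Davis  │1002                 
$3824.25│Bob Davis  │1004                 
$2765.60│Alice Davis│1006                 
                                          
                                          
                                          
                                          
                                          
                                          
                                          
                                          
                                          
                                          
                                          
                                          
                                          
                                          
                                          
                                          


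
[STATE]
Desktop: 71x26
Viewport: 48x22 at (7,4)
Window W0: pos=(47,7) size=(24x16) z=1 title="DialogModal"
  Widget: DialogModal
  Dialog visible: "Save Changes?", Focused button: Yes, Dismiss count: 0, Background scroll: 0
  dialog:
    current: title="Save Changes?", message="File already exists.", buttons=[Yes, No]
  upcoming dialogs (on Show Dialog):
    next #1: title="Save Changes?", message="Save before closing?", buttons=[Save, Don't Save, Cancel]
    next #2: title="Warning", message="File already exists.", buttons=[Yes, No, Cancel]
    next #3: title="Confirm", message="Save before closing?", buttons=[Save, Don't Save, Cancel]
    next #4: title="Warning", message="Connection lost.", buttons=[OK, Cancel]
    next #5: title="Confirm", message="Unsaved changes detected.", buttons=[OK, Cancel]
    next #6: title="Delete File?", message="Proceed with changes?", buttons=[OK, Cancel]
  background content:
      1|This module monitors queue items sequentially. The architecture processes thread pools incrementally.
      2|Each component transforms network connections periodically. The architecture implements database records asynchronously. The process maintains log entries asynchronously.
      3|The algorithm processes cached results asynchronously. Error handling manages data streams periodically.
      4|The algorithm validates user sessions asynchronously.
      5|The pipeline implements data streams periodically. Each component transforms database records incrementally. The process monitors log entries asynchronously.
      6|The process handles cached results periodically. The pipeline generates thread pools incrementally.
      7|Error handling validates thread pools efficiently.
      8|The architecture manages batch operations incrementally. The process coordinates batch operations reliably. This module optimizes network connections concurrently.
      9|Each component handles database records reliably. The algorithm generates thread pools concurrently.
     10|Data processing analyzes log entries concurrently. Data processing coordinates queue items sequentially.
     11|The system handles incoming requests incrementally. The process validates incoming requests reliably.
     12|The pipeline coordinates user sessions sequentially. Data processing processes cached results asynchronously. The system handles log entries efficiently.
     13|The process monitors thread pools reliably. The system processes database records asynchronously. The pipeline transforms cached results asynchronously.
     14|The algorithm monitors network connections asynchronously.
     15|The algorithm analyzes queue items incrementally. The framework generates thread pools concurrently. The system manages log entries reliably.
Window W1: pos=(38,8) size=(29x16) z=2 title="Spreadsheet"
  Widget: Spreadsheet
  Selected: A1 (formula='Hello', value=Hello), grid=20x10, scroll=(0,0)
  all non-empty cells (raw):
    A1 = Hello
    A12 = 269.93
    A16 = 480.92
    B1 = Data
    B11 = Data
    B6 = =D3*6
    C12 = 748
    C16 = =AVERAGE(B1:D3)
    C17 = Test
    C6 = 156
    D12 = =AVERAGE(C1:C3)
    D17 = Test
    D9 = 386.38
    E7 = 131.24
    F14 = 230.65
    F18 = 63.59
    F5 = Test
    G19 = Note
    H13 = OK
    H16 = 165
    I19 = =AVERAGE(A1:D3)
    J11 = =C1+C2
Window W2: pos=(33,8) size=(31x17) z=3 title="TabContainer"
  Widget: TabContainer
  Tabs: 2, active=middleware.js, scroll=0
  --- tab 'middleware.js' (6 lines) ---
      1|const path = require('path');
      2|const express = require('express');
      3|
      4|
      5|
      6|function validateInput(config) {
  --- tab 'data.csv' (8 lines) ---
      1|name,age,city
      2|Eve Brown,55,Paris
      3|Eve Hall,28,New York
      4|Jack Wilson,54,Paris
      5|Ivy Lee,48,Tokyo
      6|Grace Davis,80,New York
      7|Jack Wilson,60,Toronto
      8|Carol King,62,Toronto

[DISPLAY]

                                                
                                                
                                                
                                        ┏━━━━━━━
                          ┏━━━━━━━━━━━━━━━━━━━━━
                          ┃ TabContainer        
                          ┠─────────────────────
                          ┃[middleware.js]│ data
                          ┃─────────────────────
                          ┃const path = require(
                          ┃const express = requi
                          ┃                     
                          ┃                     
                          ┃                     
                          ┃function validateInpu
                          ┃                     
                          ┃                     
                          ┃                     
                          ┃                     
                          ┃                     
                          ┗━━━━━━━━━━━━━━━━━━━━━
                                                


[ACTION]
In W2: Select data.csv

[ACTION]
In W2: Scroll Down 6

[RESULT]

                                                
                                                
                                                
                                        ┏━━━━━━━
                          ┏━━━━━━━━━━━━━━━━━━━━━
                          ┃ TabContainer        
                          ┠─────────────────────
                          ┃ middleware.js │[data
                          ┃─────────────────────
                          ┃Jack Wilson,60,Toront
                          ┃Carol King,62,Toronto
                          ┃                     
                          ┃                     
                          ┃                     
                          ┃                     
                          ┃                     
                          ┃                     
                          ┃                     
                          ┃                     
                          ┃                     
                          ┗━━━━━━━━━━━━━━━━━━━━━
                                                


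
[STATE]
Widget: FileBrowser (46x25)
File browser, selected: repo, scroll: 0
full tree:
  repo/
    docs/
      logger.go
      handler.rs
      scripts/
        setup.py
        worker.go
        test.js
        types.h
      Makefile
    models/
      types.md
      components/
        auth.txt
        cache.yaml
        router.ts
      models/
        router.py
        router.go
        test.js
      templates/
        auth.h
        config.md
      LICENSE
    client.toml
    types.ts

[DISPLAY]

> [-] repo/                                   
    [+] docs/                                 
    [+] models/                               
    client.toml                               
    types.ts                                  
                                              
                                              
                                              
                                              
                                              
                                              
                                              
                                              
                                              
                                              
                                              
                                              
                                              
                                              
                                              
                                              
                                              
                                              
                                              
                                              


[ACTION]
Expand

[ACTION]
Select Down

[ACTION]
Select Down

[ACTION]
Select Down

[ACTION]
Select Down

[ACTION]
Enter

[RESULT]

  [-] repo/                                   
    [+] docs/                                 
    [+] models/                               
    client.toml                               
  > types.ts                                  
                                              
                                              
                                              
                                              
                                              
                                              
                                              
                                              
                                              
                                              
                                              
                                              
                                              
                                              
                                              
                                              
                                              
                                              
                                              
                                              


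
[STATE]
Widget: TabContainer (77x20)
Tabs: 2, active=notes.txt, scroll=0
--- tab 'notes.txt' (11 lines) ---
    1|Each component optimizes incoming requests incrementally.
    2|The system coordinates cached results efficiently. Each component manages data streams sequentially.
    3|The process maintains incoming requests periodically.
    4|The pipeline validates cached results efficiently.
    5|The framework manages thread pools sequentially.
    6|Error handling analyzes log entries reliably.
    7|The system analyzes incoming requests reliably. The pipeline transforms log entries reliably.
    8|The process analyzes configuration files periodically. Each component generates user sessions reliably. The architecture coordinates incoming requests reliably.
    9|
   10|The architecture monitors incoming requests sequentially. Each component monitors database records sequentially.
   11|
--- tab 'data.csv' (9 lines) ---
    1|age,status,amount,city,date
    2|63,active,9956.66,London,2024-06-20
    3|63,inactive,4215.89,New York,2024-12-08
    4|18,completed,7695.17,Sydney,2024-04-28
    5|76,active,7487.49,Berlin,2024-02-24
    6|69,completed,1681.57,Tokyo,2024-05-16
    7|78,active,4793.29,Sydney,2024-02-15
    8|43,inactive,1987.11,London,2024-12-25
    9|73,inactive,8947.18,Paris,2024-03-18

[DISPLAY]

[notes.txt]│ data.csv                                                        
─────────────────────────────────────────────────────────────────────────────
Each component optimizes incoming requests incrementally.                    
The system coordinates cached results efficiently. Each component manages dat
The process maintains incoming requests periodically.                        
The pipeline validates cached results efficiently.                           
The framework manages thread pools sequentially.                             
Error handling analyzes log entries reliably.                                
The system analyzes incoming requests reliably. The pipeline transforms log e
The process analyzes configuration files periodically. Each component generat
                                                                             
The architecture monitors incoming requests sequentially. Each component moni
                                                                             
                                                                             
                                                                             
                                                                             
                                                                             
                                                                             
                                                                             
                                                                             


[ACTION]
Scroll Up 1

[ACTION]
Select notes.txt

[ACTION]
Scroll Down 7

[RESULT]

[notes.txt]│ data.csv                                                        
─────────────────────────────────────────────────────────────────────────────
The process analyzes configuration files periodically. Each component generat
                                                                             
The architecture monitors incoming requests sequentially. Each component moni
                                                                             
                                                                             
                                                                             
                                                                             
                                                                             
                                                                             
                                                                             
                                                                             
                                                                             
                                                                             
                                                                             
                                                                             
                                                                             
                                                                             
                                                                             


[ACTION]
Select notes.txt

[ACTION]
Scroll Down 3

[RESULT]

[notes.txt]│ data.csv                                                        
─────────────────────────────────────────────────────────────────────────────
The pipeline validates cached results efficiently.                           
The framework manages thread pools sequentially.                             
Error handling analyzes log entries reliably.                                
The system analyzes incoming requests reliably. The pipeline transforms log e
The process analyzes configuration files periodically. Each component generat
                                                                             
The architecture monitors incoming requests sequentially. Each component moni
                                                                             
                                                                             
                                                                             
                                                                             
                                                                             
                                                                             
                                                                             
                                                                             
                                                                             
                                                                             
                                                                             


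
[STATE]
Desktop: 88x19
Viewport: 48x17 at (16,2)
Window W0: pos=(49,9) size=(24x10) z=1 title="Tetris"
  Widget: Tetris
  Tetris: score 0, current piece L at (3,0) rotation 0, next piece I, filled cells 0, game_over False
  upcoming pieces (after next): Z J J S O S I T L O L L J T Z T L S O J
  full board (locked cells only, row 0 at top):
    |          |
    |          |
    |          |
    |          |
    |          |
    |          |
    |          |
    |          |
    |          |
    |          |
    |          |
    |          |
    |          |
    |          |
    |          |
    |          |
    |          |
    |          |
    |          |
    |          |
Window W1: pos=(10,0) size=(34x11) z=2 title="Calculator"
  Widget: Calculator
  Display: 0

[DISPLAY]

───────────────────────────┨                    
                          0┃                    
───┬───┬───┐               ┃                    
 8 │ 9 │ ÷ │               ┃                    
───┼───┼───┤               ┃                    
 5 │ 6 │ × │               ┃                    
───┼───┼───┤               ┃                    
 2 │ 3 │ - │               ┃     ┏━━━━━━━━━━━━━━
━━━━━━━━━━━━━━━━━━━━━━━━━━━┛     ┃ Tetris       
                                 ┠──────────────
                                 ┃          │Nex
                                 ┃          │███
                                 ┃          │   
                                 ┃          │   
                                 ┃          │   
                                 ┃          │   
                                 ┗━━━━━━━━━━━━━━


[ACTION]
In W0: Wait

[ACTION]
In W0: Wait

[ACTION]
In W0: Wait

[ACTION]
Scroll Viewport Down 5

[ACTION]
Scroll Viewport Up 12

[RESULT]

━━━━━━━━━━━━━━━━━━━━━━━━━━━┓                    
ulator                     ┃                    
───────────────────────────┨                    
                          0┃                    
───┬───┬───┐               ┃                    
 8 │ 9 │ ÷ │               ┃                    
───┼───┼───┤               ┃                    
 5 │ 6 │ × │               ┃                    
───┼───┼───┤               ┃                    
 2 │ 3 │ - │               ┃     ┏━━━━━━━━━━━━━━
━━━━━━━━━━━━━━━━━━━━━━━━━━━┛     ┃ Tetris       
                                 ┠──────────────
                                 ┃          │Nex
                                 ┃          │███
                                 ┃          │   
                                 ┃          │   
                                 ┃          │   


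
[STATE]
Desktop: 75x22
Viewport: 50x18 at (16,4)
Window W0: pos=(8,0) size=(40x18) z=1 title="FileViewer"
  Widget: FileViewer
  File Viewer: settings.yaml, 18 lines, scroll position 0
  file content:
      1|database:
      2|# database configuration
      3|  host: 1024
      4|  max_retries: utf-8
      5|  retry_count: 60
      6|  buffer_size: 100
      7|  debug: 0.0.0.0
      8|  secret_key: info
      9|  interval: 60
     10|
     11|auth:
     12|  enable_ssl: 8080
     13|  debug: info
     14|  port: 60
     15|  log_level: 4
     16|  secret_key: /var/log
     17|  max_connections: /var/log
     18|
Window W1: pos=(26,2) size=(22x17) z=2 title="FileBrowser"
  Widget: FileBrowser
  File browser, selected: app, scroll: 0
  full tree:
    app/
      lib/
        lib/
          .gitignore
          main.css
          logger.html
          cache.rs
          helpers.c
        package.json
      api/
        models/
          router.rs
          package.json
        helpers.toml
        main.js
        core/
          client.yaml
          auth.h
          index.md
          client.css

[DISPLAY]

ase config┠────────────────────┨                  
 1024     ┃> [-] app/          ┃                  
etries: ut┃    [+] lib/        ┃                  
_count: 60┃    [+] api/        ┃                  
r_size: 10┃                    ┃                  
: 0.0.0.0 ┃                    ┃                  
t_key: inf┃                    ┃                  
val: 60   ┃                    ┃                  
          ┃                    ┃                  
          ┃                    ┃                  
e_ssl: 808┃                    ┃                  
: info    ┃                    ┃                  
 60       ┃                    ┃                  
━━━━━━━━━━┃                    ┃                  
          ┗━━━━━━━━━━━━━━━━━━━━┛                  
                                                  
                                                  
                                                  


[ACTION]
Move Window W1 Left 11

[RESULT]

────────────────────┨         █┃                  
> [-] app/          ┃         ░┃                  
    [+] lib/        ┃         ░┃                  
    [+] api/        ┃         ░┃                  
                    ┃         ░┃                  
                    ┃         ░┃                  
                    ┃         ░┃                  
                    ┃         ░┃                  
                    ┃         ░┃                  
                    ┃         ░┃                  
                    ┃         ░┃                  
                    ┃         ░┃                  
                    ┃         ▼┃                  
                    ┃━━━━━━━━━━┛                  
━━━━━━━━━━━━━━━━━━━━┛                             
                                                  
                                                  
                                                  


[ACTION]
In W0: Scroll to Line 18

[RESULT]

────────────────────┨         ░┃                  
> [-] app/          ┃         ░┃                  
    [+] lib/        ┃         ░┃                  
    [+] api/        ┃         ░┃                  
                    ┃         ░┃                  
                    ┃         ░┃                  
                    ┃         ░┃                  
                    ┃         ░┃                  
                    ┃         ░┃                  
                    ┃         ░┃                  
                    ┃         ░┃                  
                    ┃         █┃                  
                    ┃         ▼┃                  
                    ┃━━━━━━━━━━┛                  
━━━━━━━━━━━━━━━━━━━━┛                             
                                                  
                                                  
                                                  


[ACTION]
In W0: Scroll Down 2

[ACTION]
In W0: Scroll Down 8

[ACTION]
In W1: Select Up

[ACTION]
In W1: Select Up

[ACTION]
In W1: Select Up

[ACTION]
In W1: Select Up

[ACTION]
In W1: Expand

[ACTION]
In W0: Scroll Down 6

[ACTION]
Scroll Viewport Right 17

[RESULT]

───────────┨         ░┃                           
/          ┃         ░┃                           
ib/        ┃         ░┃                           
pi/        ┃         ░┃                           
           ┃         ░┃                           
           ┃         ░┃                           
           ┃         ░┃                           
           ┃         ░┃                           
           ┃         ░┃                           
           ┃         ░┃                           
           ┃         ░┃                           
           ┃         █┃                           
           ┃         ▼┃                           
           ┃━━━━━━━━━━┛                           
━━━━━━━━━━━┛                                      
                                                  
                                                  
                                                  
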